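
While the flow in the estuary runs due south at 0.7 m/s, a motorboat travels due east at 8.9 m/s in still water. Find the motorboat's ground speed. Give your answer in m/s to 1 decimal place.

8.9 m/s

Taking east as x and north as y: velocity relative to the water = (8.900, 0.000) m/s; the water relative to ground = (0.000, -0.700) m/s.
Velocity relative to ground = (8.900, 0.000) + (0.000, -0.700) = (8.900, -0.700) m/s.
Speed = |(8.900, -0.700)| = 8.927 m/s.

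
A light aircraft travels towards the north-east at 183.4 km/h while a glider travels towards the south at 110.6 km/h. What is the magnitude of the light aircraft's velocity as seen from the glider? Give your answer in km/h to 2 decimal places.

Taking east as x and north as y: light aircraft velocity = (129.683, 129.683) km/h; glider velocity = (0.000, -110.600) km/h.
Velocity of light aircraft relative to glider = (129.683, 129.683) − (0.000, -110.600) = (129.683, 240.283) km/h.
Magnitude = |(129.683, 240.283)| = 273.046 km/h.

273.05 km/h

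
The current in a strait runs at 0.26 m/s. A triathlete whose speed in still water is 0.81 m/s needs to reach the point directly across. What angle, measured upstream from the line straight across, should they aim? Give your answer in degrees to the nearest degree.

19°

To cancel the current, the upstream component of the triathlete's velocity must equal the flow: 0.81 sin θ = 0.26.
sin θ = 0.26 / 0.81 = 0.3210.
θ = arcsin(0.3210) = 18.723°.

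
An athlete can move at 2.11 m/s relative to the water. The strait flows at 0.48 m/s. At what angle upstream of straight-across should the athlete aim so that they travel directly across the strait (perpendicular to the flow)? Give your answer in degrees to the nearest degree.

13°

To cancel the current, the upstream component of the athlete's velocity must equal the flow: 2.11 sin θ = 0.48.
sin θ = 0.48 / 2.11 = 0.2275.
θ = arcsin(0.2275) = 13.149°.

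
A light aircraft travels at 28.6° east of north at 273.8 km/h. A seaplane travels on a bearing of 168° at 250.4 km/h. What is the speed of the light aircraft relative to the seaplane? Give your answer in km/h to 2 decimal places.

Taking east as x and north as y: light aircraft velocity = (131.066, 240.392) km/h; seaplane velocity = (52.061, -244.928) km/h.
Velocity of light aircraft relative to seaplane = (131.066, 240.392) − (52.061, -244.928) = (79.005, 485.320) km/h.
Magnitude = |(79.005, 485.320)| = 491.708 km/h.

491.71 km/h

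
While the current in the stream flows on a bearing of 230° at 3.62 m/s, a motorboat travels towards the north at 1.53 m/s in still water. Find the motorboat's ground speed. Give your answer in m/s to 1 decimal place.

Taking east as x and north as y: velocity relative to the water = (0.000, 1.530) m/s; the water relative to ground = (-2.773, -2.327) m/s.
Velocity relative to ground = (0.000, 1.530) + (-2.773, -2.327) = (-2.773, -0.797) m/s.
Speed = |(-2.773, -0.797)| = 2.885 m/s.

2.9 m/s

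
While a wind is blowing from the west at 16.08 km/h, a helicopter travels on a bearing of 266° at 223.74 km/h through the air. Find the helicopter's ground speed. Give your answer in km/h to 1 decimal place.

Taking east as x and north as y: velocity relative to the air = (-223.195, -15.607) km/h; the air relative to ground = (16.080, 0.000) km/h.
Velocity relative to ground = (-223.195, -15.607) + (16.080, 0.000) = (-207.115, -15.607) km/h.
Speed = |(-207.115, -15.607)| = 207.702 km/h.

207.7 km/h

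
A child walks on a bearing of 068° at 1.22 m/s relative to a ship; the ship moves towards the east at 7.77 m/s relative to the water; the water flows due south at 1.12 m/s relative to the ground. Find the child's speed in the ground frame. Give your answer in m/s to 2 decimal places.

In east/north components (m/s): child relative to ship = (1.131, 0.457); ship relative to water = (7.770, 0.000); water relative to ground = (0.000, -1.120).
Sum = (8.901, -0.663) m/s.
Speed = |(8.901, -0.663)| = 8.926 m/s.

8.93 m/s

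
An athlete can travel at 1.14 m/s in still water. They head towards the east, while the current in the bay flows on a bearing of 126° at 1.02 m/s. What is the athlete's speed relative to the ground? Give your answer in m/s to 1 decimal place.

2.1 m/s

Taking east as x and north as y: velocity relative to the water = (1.140, 0.000) m/s; the water relative to ground = (0.825, -0.600) m/s.
Velocity relative to ground = (1.140, 0.000) + (0.825, -0.600) = (1.965, -0.600) m/s.
Speed = |(1.965, -0.600)| = 2.055 m/s.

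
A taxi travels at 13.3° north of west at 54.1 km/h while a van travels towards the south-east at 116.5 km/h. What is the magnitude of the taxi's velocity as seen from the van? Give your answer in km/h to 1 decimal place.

Taking east as x and north as y: taxi velocity = (-52.649, 12.446) km/h; van velocity = (82.378, -82.378) km/h.
Velocity of taxi relative to van = (-52.649, 12.446) − (82.378, -82.378) = (-135.027, 94.824) km/h.
Magnitude = |(-135.027, 94.824)| = 164.996 km/h.

165.0 km/h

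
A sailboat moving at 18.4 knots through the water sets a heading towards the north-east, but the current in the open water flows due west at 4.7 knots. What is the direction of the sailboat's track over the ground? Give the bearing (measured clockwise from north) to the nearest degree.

033°

Taking east as x and north as y: velocity relative to the water = (13.011, 13.011) knots; the water relative to ground = (-4.700, 0.000) knots.
Velocity relative to ground = (13.011, 13.011) + (-4.700, 0.000) = (8.311, 13.011) knots.
Bearing = atan2(8.31, 13.01) = 32.57° clockwise from north.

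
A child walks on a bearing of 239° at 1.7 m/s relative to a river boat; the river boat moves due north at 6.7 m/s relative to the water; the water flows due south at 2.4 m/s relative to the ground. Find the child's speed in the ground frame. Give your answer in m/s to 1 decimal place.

In east/north components (m/s): child relative to river boat = (-1.457, -0.876); river boat relative to water = (0.000, 6.700); water relative to ground = (0.000, -2.400).
Sum = (-1.457, 3.424) m/s.
Speed = |(-1.457, 3.424)| = 3.722 m/s.

3.7 m/s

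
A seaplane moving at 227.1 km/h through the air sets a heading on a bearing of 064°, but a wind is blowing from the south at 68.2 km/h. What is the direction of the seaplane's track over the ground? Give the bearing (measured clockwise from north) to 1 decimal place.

Taking east as x and north as y: velocity relative to the air = (204.116, 99.554) km/h; the air relative to ground = (0.000, 68.200) km/h.
Velocity relative to ground = (204.116, 99.554) + (0.000, 68.200) = (204.116, 167.754) km/h.
Bearing = atan2(204.12, 167.75) = 50.58° clockwise from north.

050.6°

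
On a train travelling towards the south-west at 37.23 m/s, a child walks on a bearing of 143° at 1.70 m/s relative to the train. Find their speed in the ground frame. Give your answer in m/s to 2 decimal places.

Taking east as x and north as y: train velocity = (-26.326, -26.326) m/s; child velocity relative to train = (1.023, -1.358) m/s.
Velocity relative to ground = (-26.326, -26.326) + (1.023, -1.358) = (-25.302, -27.683) m/s.
Speed = |(-25.302, -27.683)| = 37.504 m/s.

37.50 m/s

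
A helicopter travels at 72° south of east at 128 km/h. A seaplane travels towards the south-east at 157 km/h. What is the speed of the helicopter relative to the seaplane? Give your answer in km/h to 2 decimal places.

Taking east as x and north as y: helicopter velocity = (39.554, -121.735) km/h; seaplane velocity = (111.016, -111.016) km/h.
Velocity of helicopter relative to seaplane = (39.554, -121.735) − (111.016, -111.016) = (-71.462, -10.719) km/h.
Magnitude = |(-71.462, -10.719)| = 72.261 km/h.

72.26 km/h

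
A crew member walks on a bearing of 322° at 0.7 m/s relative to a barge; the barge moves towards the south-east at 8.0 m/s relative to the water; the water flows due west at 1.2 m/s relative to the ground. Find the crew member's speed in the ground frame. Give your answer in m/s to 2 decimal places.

6.50 m/s

In east/north components (m/s): crew member relative to barge = (-0.431, 0.552); barge relative to water = (5.657, -5.657); water relative to ground = (-1.200, 0.000).
Sum = (4.026, -5.105) m/s.
Speed = |(4.026, -5.105)| = 6.502 m/s.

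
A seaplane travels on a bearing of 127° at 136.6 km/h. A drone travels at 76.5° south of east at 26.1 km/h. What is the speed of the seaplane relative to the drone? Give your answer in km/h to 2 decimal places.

117.64 km/h

Taking east as x and north as y: seaplane velocity = (109.094, -82.208) km/h; drone velocity = (6.093, -25.379) km/h.
Velocity of seaplane relative to drone = (109.094, -82.208) − (6.093, -25.379) = (103.001, -56.829) km/h.
Magnitude = |(103.001, -56.829)| = 117.638 km/h.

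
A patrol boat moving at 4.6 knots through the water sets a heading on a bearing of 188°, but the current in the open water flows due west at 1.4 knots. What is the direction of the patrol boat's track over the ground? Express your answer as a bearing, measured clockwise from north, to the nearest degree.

204°

Taking east as x and north as y: velocity relative to the water = (-0.640, -4.555) knots; the water relative to ground = (-1.400, 0.000) knots.
Velocity relative to ground = (-0.640, -4.555) + (-1.400, 0.000) = (-2.040, -4.555) knots.
Bearing = atan2(-2.04, -4.56) = 204.13° clockwise from north.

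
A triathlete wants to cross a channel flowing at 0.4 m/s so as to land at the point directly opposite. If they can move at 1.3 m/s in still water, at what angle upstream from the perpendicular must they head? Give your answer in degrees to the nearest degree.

To cancel the current, the upstream component of the triathlete's velocity must equal the flow: 1.3 sin θ = 0.4.
sin θ = 0.4 / 1.3 = 0.3077.
θ = arcsin(0.3077) = 17.920°.

18°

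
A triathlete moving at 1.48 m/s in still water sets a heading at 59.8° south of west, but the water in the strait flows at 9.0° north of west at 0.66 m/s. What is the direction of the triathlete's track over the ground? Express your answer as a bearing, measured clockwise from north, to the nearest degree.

Taking east as x and north as y: velocity relative to the water = (-0.744, -1.279) m/s; the water relative to ground = (-0.652, 0.103) m/s.
Velocity relative to ground = (-0.744, -1.279) + (-0.652, 0.103) = (-1.396, -1.176) m/s.
Bearing = atan2(-1.40, -1.18) = 229.90° clockwise from north.

230°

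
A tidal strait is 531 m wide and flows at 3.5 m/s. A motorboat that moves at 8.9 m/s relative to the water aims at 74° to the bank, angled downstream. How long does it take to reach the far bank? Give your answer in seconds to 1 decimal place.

62.1 s

The component of the motorboat's velocity perpendicular to the bank is 8.9 × sin 74° = 8.555 m/s.
The current is parallel to the bank, so it does not affect the crossing time.
Time = 531 / 8.555 = 62.067 s.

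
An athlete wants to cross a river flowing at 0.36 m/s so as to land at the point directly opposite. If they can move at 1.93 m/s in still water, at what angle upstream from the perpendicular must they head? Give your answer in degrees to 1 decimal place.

10.8°

To cancel the current, the upstream component of the athlete's velocity must equal the flow: 1.93 sin θ = 0.36.
sin θ = 0.36 / 1.93 = 0.1865.
θ = arcsin(0.1865) = 10.750°.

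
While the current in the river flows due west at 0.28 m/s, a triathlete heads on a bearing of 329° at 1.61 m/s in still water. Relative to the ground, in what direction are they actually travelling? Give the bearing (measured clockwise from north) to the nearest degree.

Taking east as x and north as y: velocity relative to the water = (-0.829, 1.380) m/s; the water relative to ground = (-0.280, 0.000) m/s.
Velocity relative to ground = (-0.829, 1.380) + (-0.280, 0.000) = (-1.109, 1.380) m/s.
Bearing = atan2(-1.11, 1.38) = 321.21° clockwise from north.

321°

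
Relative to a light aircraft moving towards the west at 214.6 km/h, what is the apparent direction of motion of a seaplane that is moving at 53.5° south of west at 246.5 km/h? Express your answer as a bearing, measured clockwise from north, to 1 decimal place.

161.1°

Taking east as x and north as y: seaplane velocity = (-146.624, -198.151) km/h; light aircraft velocity = (-214.600, 0.000) km/h.
Velocity of seaplane relative to light aircraft = (-146.624, -198.151) − (-214.600, 0.000) = (67.976, -198.151) km/h.
Bearing = atan2(67.98, -198.15) = 161.07° clockwise from north.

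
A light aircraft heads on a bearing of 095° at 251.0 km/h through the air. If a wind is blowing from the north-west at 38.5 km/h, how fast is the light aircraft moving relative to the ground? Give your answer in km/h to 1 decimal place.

Taking east as x and north as y: velocity relative to the air = (250.045, -21.876) km/h; the air relative to ground = (27.224, -27.224) km/h.
Velocity relative to ground = (250.045, -21.876) + (27.224, -27.224) = (277.268, -49.100) km/h.
Speed = |(277.268, -49.100)| = 281.582 km/h.

281.6 km/h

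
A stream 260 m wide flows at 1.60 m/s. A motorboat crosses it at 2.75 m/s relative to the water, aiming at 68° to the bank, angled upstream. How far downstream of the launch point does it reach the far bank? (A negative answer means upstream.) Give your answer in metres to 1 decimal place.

Perpendicular speed = 2.550 m/s; crossing time = 260 / 2.550 = 101.971 s.
Net downstream speed = 0.570 m/s.
Drift = 0.570 × 101.971 = 58.106 m (downstream).

58.1 m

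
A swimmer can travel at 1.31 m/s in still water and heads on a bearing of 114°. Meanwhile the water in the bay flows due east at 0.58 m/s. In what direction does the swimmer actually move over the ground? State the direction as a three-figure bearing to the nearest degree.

Taking east as x and north as y: velocity relative to the water = (1.197, -0.533) m/s; the water relative to ground = (0.580, 0.000) m/s.
Velocity relative to ground = (1.197, -0.533) + (0.580, 0.000) = (1.777, -0.533) m/s.
Bearing = atan2(1.78, -0.53) = 106.69° clockwise from north.

107°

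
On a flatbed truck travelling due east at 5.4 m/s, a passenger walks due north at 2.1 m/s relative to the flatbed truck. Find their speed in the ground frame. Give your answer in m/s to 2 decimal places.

Taking east as x and north as y: flatbed truck velocity = (5.400, 0.000) m/s; passenger velocity relative to flatbed truck = (0.000, 2.100) m/s.
Velocity relative to ground = (5.400, 0.000) + (0.000, 2.100) = (5.400, 2.100) m/s.
Speed = |(5.400, 2.100)| = 5.794 m/s.

5.79 m/s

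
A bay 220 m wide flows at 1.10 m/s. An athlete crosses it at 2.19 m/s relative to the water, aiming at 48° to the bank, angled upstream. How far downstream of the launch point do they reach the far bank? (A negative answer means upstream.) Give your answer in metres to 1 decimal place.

-49.4 m

Perpendicular speed = 1.627 m/s; crossing time = 220 / 1.627 = 135.178 s.
Net downstream speed = -0.365 m/s.
Drift = -0.365 × 135.178 = -49.393 m (upstream).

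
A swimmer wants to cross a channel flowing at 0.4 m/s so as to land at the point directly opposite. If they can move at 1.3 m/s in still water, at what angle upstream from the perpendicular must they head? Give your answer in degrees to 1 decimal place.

17.9°

To cancel the current, the upstream component of the swimmer's velocity must equal the flow: 1.3 sin θ = 0.4.
sin θ = 0.4 / 1.3 = 0.3077.
θ = arcsin(0.3077) = 17.920°.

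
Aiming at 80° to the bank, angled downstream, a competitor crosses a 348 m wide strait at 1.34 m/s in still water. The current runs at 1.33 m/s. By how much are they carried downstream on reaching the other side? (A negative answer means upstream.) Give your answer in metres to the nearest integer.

412 m

Perpendicular speed = 1.320 m/s; crossing time = 348 / 1.320 = 263.708 s.
Net downstream speed = 1.563 m/s.
Drift = 1.563 × 263.708 = 412.093 m (downstream).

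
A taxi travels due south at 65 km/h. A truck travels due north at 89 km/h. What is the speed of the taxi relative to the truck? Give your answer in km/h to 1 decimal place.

Taking east as x and north as y: taxi velocity = (0.000, -65.000) km/h; truck velocity = (0.000, 89.000) km/h.
Velocity of taxi relative to truck = (0.000, -65.000) − (0.000, 89.000) = (0.000, -154.000) km/h.
Magnitude = |(0.000, -154.000)| = 154.000 km/h.

154.0 km/h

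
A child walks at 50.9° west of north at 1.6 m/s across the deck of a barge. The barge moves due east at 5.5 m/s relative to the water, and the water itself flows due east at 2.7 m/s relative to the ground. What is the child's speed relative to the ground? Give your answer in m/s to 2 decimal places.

7.03 m/s

In east/north components (m/s): child relative to barge = (-1.242, 1.009); barge relative to water = (5.500, 0.000); water relative to ground = (2.700, 0.000).
Sum = (6.958, 1.009) m/s.
Speed = |(6.958, 1.009)| = 7.031 m/s.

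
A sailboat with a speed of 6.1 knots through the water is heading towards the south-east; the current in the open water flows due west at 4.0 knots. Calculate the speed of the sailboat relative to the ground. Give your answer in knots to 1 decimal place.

4.3 knots

Taking east as x and north as y: velocity relative to the water = (4.313, -4.313) knots; the water relative to ground = (-4.000, 0.000) knots.
Velocity relative to ground = (4.313, -4.313) + (-4.000, 0.000) = (0.313, -4.313) knots.
Speed = |(0.313, -4.313)| = 4.325 knots.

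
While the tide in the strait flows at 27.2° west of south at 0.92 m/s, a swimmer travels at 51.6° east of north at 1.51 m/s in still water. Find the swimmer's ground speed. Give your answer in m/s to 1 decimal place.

0.8 m/s

Taking east as x and north as y: velocity relative to the water = (1.183, 0.938) m/s; the water relative to ground = (-0.421, -0.818) m/s.
Velocity relative to ground = (1.183, 0.938) + (-0.421, -0.818) = (0.763, 0.120) m/s.
Speed = |(0.763, 0.120)| = 0.772 m/s.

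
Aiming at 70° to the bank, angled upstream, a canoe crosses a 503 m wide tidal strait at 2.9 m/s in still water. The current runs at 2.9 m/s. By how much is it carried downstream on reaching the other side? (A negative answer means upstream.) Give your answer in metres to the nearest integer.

352 m

Perpendicular speed = 2.725 m/s; crossing time = 503 / 2.725 = 184.580 s.
Net downstream speed = 1.908 m/s.
Drift = 1.908 × 184.580 = 352.204 m (downstream).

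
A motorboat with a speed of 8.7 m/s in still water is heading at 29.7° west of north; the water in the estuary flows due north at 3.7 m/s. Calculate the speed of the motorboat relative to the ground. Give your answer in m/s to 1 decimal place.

12.1 m/s

Taking east as x and north as y: velocity relative to the water = (-4.310, 7.557) m/s; the water relative to ground = (0.000, 3.700) m/s.
Velocity relative to ground = (-4.310, 7.557) + (0.000, 3.700) = (-4.310, 11.257) m/s.
Speed = |(-4.310, 11.257)| = 12.054 m/s.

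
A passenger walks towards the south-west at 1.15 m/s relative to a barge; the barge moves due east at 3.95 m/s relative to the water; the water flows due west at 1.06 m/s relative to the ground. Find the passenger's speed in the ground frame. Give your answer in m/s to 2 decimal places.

2.23 m/s

In east/north components (m/s): passenger relative to barge = (-0.813, -0.813); barge relative to water = (3.950, 0.000); water relative to ground = (-1.060, 0.000).
Sum = (2.077, -0.813) m/s.
Speed = |(2.077, -0.813)| = 2.230 m/s.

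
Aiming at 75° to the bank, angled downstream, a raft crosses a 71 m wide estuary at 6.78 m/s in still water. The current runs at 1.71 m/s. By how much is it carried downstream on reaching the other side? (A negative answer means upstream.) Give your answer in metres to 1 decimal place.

Perpendicular speed = 6.549 m/s; crossing time = 71 / 6.549 = 10.841 s.
Net downstream speed = 3.465 m/s.
Drift = 3.465 × 10.841 = 37.563 m (downstream).

37.6 m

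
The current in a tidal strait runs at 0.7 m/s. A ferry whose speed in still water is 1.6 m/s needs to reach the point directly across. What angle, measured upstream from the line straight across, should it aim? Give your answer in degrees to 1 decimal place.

To cancel the current, the upstream component of the ferry's velocity must equal the flow: 1.6 sin θ = 0.7.
sin θ = 0.7 / 1.6 = 0.4375.
θ = arcsin(0.4375) = 25.944°.

25.9°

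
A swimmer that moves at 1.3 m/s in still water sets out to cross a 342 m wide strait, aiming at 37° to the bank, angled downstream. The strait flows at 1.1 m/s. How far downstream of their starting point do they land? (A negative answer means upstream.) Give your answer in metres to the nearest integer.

935 m

Perpendicular speed = 0.782 m/s; crossing time = 342 / 0.782 = 437.139 s.
Net downstream speed = 2.138 m/s.
Drift = 2.138 × 437.139 = 934.702 m (downstream).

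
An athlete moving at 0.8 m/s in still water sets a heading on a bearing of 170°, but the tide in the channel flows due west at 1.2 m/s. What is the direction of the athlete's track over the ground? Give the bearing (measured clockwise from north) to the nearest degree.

233°

Taking east as x and north as y: velocity relative to the water = (0.139, -0.788) m/s; the water relative to ground = (-1.200, 0.000) m/s.
Velocity relative to ground = (0.139, -0.788) + (-1.200, 0.000) = (-1.061, -0.788) m/s.
Bearing = atan2(-1.06, -0.79) = 233.41° clockwise from north.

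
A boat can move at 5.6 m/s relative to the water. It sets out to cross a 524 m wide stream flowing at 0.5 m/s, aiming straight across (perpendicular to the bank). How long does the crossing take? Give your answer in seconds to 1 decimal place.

93.6 s

The component of the boat's velocity perpendicular to the bank is 5.6 m/s.
The flow acts along the bank and has no component across it.
Time = 524 / 5.600 = 93.571 s.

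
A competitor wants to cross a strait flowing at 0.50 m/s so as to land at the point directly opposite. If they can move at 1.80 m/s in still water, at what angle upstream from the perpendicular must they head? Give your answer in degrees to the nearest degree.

16°

To cancel the current, the upstream component of the competitor's velocity must equal the flow: 1.80 sin θ = 0.50.
sin θ = 0.50 / 1.80 = 0.2778.
θ = arcsin(0.2778) = 16.128°.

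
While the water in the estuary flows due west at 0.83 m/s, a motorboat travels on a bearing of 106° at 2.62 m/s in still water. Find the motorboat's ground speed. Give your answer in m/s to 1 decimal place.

1.8 m/s

Taking east as x and north as y: velocity relative to the water = (2.519, -0.722) m/s; the water relative to ground = (-0.830, 0.000) m/s.
Velocity relative to ground = (2.519, -0.722) + (-0.830, 0.000) = (1.689, -0.722) m/s.
Speed = |(1.689, -0.722)| = 1.836 m/s.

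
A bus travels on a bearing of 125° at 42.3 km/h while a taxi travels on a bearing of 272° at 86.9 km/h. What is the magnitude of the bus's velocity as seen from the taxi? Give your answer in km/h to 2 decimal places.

124.53 km/h

Taking east as x and north as y: bus velocity = (34.650, -24.262) km/h; taxi velocity = (-86.847, 3.033) km/h.
Velocity of bus relative to taxi = (34.650, -24.262) − (-86.847, 3.033) = (121.497, -27.295) km/h.
Magnitude = |(121.497, -27.295)| = 124.525 km/h.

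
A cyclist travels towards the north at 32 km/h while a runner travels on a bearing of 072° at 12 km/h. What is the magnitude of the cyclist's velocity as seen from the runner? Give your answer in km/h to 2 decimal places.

30.51 km/h

Taking east as x and north as y: cyclist velocity = (0.000, 32.000) km/h; runner velocity = (11.413, 3.708) km/h.
Velocity of cyclist relative to runner = (0.000, 32.000) − (11.413, 3.708) = (-11.413, 28.292) km/h.
Magnitude = |(-11.413, 28.292)| = 30.507 km/h.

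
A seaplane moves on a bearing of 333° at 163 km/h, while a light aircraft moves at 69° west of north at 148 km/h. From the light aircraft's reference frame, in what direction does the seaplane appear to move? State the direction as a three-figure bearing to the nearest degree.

035°

Taking east as x and north as y: seaplane velocity = (-74.000, 145.234) km/h; light aircraft velocity = (-138.170, 53.038) km/h.
Velocity of seaplane relative to light aircraft = (-74.000, 145.234) − (-138.170, 53.038) = (64.169, 92.196) km/h.
Bearing = atan2(64.17, 92.20) = 34.84° clockwise from north.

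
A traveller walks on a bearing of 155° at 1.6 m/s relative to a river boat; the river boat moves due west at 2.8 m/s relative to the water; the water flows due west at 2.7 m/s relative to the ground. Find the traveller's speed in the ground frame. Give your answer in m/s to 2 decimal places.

In east/north components (m/s): traveller relative to river boat = (0.676, -1.450); river boat relative to water = (-2.800, 0.000); water relative to ground = (-2.700, 0.000).
Sum = (-4.824, -1.450) m/s.
Speed = |(-4.824, -1.450)| = 5.037 m/s.

5.04 m/s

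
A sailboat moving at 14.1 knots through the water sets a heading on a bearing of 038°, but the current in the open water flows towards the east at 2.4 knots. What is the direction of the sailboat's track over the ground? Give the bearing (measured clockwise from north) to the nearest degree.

Taking east as x and north as y: velocity relative to the water = (8.681, 11.111) knots; the water relative to ground = (2.400, 0.000) knots.
Velocity relative to ground = (8.681, 11.111) + (2.400, 0.000) = (11.081, 11.111) knots.
Bearing = atan2(11.08, 11.11) = 44.92° clockwise from north.

045°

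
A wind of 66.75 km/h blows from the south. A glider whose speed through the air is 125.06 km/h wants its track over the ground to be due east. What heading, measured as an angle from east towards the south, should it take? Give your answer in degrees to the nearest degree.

The wind pushes perpendicular to the desired track; the heading must have a component into the wind equal to 66.75 km/h: 125.06 sin θ = 66.75.
sin θ = 0.5337, so θ = 32.259°.

32°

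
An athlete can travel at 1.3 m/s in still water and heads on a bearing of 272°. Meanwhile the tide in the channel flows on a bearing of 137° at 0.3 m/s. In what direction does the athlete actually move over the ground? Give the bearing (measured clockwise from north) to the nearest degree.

261°

Taking east as x and north as y: velocity relative to the water = (-1.299, 0.045) m/s; the water relative to ground = (0.205, -0.219) m/s.
Velocity relative to ground = (-1.299, 0.045) + (0.205, -0.219) = (-1.095, -0.174) m/s.
Bearing = atan2(-1.09, -0.17) = 260.97° clockwise from north.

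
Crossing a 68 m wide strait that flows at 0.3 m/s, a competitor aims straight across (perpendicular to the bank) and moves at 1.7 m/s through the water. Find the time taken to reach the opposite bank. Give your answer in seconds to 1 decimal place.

The component of the competitor's velocity perpendicular to the bank is 1.7 m/s.
Only the cross-stream component determines the crossing time; the current contributes nothing perpendicular to the bank.
Time = 68 / 1.700 = 40.000 s.

40.0 s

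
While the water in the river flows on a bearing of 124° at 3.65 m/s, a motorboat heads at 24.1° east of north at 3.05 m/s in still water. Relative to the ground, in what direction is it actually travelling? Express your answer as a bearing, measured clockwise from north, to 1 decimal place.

080.1°

Taking east as x and north as y: velocity relative to the water = (1.245, 2.784) m/s; the water relative to ground = (3.026, -2.041) m/s.
Velocity relative to ground = (1.245, 2.784) + (3.026, -2.041) = (4.271, 0.743) m/s.
Bearing = atan2(4.27, 0.74) = 80.13° clockwise from north.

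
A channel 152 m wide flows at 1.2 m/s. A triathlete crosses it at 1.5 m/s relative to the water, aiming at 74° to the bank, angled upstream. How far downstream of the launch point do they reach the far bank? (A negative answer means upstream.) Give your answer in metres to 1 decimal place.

82.9 m

Perpendicular speed = 1.442 m/s; crossing time = 152 / 1.442 = 105.417 s.
Net downstream speed = 0.787 m/s.
Drift = 0.787 × 105.417 = 82.915 m (downstream).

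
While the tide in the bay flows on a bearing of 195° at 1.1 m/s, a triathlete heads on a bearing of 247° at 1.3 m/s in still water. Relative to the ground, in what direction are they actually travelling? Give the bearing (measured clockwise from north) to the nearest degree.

Taking east as x and north as y: velocity relative to the water = (-1.197, -0.508) m/s; the water relative to ground = (-0.285, -1.063) m/s.
Velocity relative to ground = (-1.197, -0.508) + (-0.285, -1.063) = (-1.481, -1.570) m/s.
Bearing = atan2(-1.48, -1.57) = 223.33° clockwise from north.

223°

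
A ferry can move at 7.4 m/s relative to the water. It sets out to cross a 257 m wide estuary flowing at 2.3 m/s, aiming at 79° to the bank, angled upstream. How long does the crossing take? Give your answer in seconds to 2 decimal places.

The component of the ferry's velocity perpendicular to the bank is 7.4 × sin 79° = 7.264 m/s.
Only the cross-stream component determines the crossing time; the current contributes nothing perpendicular to the bank.
Time = 257 / 7.264 = 35.380 s.

35.38 s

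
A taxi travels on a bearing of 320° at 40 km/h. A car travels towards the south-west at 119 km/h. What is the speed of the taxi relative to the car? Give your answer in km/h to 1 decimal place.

128.8 km/h

Taking east as x and north as y: taxi velocity = (-25.712, 30.642) km/h; car velocity = (-84.146, -84.146) km/h.
Velocity of taxi relative to car = (-25.712, 30.642) − (-84.146, -84.146) = (58.434, 114.787) km/h.
Magnitude = |(58.434, 114.787)| = 128.805 km/h.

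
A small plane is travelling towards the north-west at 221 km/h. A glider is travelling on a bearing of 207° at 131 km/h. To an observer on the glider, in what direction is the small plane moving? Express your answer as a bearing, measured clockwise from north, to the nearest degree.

340°

Taking east as x and north as y: small plane velocity = (-156.271, 156.271) km/h; glider velocity = (-59.473, -116.722) km/h.
Velocity of small plane relative to glider = (-156.271, 156.271) − (-59.473, -116.722) = (-96.798, 272.992) km/h.
Bearing = atan2(-96.80, 272.99) = 340.48° clockwise from north.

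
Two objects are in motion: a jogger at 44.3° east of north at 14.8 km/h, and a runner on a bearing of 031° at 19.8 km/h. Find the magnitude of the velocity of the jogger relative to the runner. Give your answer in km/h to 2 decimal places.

6.38 km/h

Taking east as x and north as y: jogger velocity = (10.337, 10.592) km/h; runner velocity = (10.198, 16.972) km/h.
Velocity of jogger relative to runner = (10.337, 10.592) − (10.198, 16.972) = (0.139, -6.380) km/h.
Magnitude = |(0.139, -6.380)| = 6.381 km/h.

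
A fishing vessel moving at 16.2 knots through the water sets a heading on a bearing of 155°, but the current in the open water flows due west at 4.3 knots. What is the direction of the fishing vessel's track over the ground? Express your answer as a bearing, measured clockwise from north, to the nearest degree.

Taking east as x and north as y: velocity relative to the water = (6.846, -14.682) knots; the water relative to ground = (-4.300, 0.000) knots.
Velocity relative to ground = (6.846, -14.682) + (-4.300, 0.000) = (2.546, -14.682) knots.
Bearing = atan2(2.55, -14.68) = 170.16° clockwise from north.

170°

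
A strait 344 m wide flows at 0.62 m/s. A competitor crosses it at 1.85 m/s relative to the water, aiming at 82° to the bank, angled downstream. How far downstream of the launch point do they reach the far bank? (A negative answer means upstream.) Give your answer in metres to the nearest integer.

Perpendicular speed = 1.832 m/s; crossing time = 344 / 1.832 = 187.773 s.
Net downstream speed = 0.877 m/s.
Drift = 0.877 × 187.773 = 164.766 m (downstream).

165 m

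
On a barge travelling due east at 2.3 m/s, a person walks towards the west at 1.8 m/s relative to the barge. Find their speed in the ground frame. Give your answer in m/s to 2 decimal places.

0.50 m/s

Taking east as x and north as y: barge velocity = (2.300, 0.000) m/s; person velocity relative to barge = (-1.800, 0.000) m/s.
Velocity relative to ground = (2.300, 0.000) + (-1.800, 0.000) = (0.500, 0.000) m/s.
Speed = |(0.500, 0.000)| = 0.500 m/s.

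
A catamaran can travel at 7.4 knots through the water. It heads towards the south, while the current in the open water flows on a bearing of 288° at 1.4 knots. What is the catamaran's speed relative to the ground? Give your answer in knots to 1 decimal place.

7.1 knots

Taking east as x and north as y: velocity relative to the water = (0.000, -7.400) knots; the water relative to ground = (-1.331, 0.433) knots.
Velocity relative to ground = (0.000, -7.400) + (-1.331, 0.433) = (-1.331, -6.967) knots.
Speed = |(-1.331, -6.967)| = 7.093 knots.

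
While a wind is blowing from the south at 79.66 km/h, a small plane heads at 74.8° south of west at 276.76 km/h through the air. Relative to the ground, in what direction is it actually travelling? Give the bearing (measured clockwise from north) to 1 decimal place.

201.2°

Taking east as x and north as y: velocity relative to the air = (-72.563, -267.078) km/h; the air relative to ground = (0.000, 79.660) km/h.
Velocity relative to ground = (-72.563, -267.078) + (0.000, 79.660) = (-72.563, -187.418) km/h.
Bearing = atan2(-72.56, -187.42) = 201.17° clockwise from north.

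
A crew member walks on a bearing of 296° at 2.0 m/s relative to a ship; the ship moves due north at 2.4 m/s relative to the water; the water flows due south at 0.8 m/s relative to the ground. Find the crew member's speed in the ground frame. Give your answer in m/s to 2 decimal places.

In east/north components (m/s): crew member relative to ship = (-1.798, 0.877); ship relative to water = (0.000, 2.400); water relative to ground = (0.000, -0.800).
Sum = (-1.798, 2.477) m/s.
Speed = |(-1.798, 2.477)| = 3.060 m/s.

3.06 m/s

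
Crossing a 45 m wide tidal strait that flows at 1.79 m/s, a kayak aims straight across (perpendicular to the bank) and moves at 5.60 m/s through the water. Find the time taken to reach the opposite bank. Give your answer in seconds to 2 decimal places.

8.04 s

The component of the kayak's velocity perpendicular to the bank is 5.60 m/s.
The flow acts along the bank and has no component across it.
Time = 45 / 5.600 = 8.036 s.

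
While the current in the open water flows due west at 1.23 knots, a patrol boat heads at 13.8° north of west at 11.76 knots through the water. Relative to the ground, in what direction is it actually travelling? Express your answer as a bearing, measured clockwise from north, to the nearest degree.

283°

Taking east as x and north as y: velocity relative to the water = (-11.421, 2.805) knots; the water relative to ground = (-1.230, 0.000) knots.
Velocity relative to ground = (-11.421, 2.805) + (-1.230, 0.000) = (-12.651, 2.805) knots.
Bearing = atan2(-12.65, 2.81) = 282.50° clockwise from north.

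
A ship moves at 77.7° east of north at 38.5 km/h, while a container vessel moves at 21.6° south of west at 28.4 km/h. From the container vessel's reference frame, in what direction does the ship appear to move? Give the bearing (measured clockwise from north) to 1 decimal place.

Taking east as x and north as y: ship velocity = (37.616, 8.202) km/h; container vessel velocity = (-26.406, -10.455) km/h.
Velocity of ship relative to container vessel = (37.616, 8.202) − (-26.406, -10.455) = (64.022, 18.656) km/h.
Bearing = atan2(64.02, 18.66) = 73.75° clockwise from north.

073.8°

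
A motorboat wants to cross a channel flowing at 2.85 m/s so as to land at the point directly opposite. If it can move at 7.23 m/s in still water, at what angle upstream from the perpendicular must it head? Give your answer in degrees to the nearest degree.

To cancel the current, the upstream component of the motorboat's velocity must equal the flow: 7.23 sin θ = 2.85.
sin θ = 2.85 / 7.23 = 0.3942.
θ = arcsin(0.3942) = 23.216°.

23°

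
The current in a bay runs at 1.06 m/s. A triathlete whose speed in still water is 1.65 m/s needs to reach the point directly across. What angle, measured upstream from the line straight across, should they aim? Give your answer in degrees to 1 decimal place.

To cancel the current, the upstream component of the triathlete's velocity must equal the flow: 1.65 sin θ = 1.06.
sin θ = 1.06 / 1.65 = 0.6424.
θ = arcsin(0.6424) = 39.973°.

40.0°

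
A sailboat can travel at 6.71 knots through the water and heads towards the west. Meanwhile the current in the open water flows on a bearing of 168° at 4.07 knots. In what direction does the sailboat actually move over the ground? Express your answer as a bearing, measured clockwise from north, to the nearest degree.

236°

Taking east as x and north as y: velocity relative to the water = (-6.710, 0.000) knots; the water relative to ground = (0.846, -3.981) knots.
Velocity relative to ground = (-6.710, 0.000) + (0.846, -3.981) = (-5.864, -3.981) knots.
Bearing = atan2(-5.86, -3.98) = 235.83° clockwise from north.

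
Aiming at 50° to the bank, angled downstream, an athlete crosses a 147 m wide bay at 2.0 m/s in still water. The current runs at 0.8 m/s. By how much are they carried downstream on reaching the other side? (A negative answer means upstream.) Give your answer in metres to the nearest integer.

200 m

Perpendicular speed = 1.532 m/s; crossing time = 147 / 1.532 = 95.947 s.
Net downstream speed = 2.086 m/s.
Drift = 2.086 × 95.947 = 200.106 m (downstream).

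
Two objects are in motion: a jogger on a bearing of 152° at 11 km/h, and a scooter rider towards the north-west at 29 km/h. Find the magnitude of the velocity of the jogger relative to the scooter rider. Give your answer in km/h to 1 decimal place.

Taking east as x and north as y: jogger velocity = (5.164, -9.712) km/h; scooter rider velocity = (-20.506, 20.506) km/h.
Velocity of jogger relative to scooter rider = (5.164, -9.712) − (-20.506, 20.506) = (25.670, -30.219) km/h.
Magnitude = |(25.670, -30.219)| = 39.650 km/h.

39.6 km/h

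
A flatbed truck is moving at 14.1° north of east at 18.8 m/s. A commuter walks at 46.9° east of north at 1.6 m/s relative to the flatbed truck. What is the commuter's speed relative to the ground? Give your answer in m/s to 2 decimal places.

Taking east as x and north as y: flatbed truck velocity = (18.234, 4.580) m/s; commuter velocity relative to flatbed truck = (1.168, 1.093) m/s.
Velocity relative to ground = (18.234, 4.580) + (1.168, 1.093) = (19.402, 5.673) m/s.
Speed = |(19.402, 5.673)| = 20.214 m/s.

20.21 m/s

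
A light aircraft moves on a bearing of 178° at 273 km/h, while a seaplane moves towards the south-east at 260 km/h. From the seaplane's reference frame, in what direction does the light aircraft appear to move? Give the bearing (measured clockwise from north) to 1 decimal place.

Taking east as x and north as y: light aircraft velocity = (9.528, -272.834) km/h; seaplane velocity = (183.848, -183.848) km/h.
Velocity of light aircraft relative to seaplane = (9.528, -272.834) − (183.848, -183.848) = (-174.320, -88.986) km/h.
Bearing = atan2(-174.32, -88.99) = 242.96° clockwise from north.

243.0°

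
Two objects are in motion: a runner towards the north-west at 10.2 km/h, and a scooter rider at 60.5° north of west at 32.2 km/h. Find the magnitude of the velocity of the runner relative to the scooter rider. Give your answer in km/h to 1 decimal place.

22.5 km/h

Taking east as x and north as y: runner velocity = (-7.212, 7.212) km/h; scooter rider velocity = (-15.856, 28.025) km/h.
Velocity of runner relative to scooter rider = (-7.212, 7.212) − (-15.856, 28.025) = (8.644, -20.813) km/h.
Magnitude = |(8.644, -20.813)| = 22.536 km/h.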